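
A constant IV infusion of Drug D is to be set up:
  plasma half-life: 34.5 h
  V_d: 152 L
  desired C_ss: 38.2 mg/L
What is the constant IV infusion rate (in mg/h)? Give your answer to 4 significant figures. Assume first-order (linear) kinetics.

116.7 mg/h

k = ln2 / t½ = 0.693147 / 34.5 = 0.02009 h⁻¹
CL = k × Vd = 0.02009 × 152 = 3.054 L/h
At steady state, infusion rate R₀ = Css × CL = 38.2 × 3.054 = 116.7 mg/h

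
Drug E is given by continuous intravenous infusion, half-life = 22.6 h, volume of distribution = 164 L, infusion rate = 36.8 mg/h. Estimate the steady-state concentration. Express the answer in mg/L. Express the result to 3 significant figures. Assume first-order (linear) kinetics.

k = ln2 / t½ = 0.693147 / 22.6 = 0.03067 h⁻¹
CL = k × Vd = 0.03067 × 164 = 5.030 L/h
At steady state Css = R₀ / CL = 36.8 / 5.030 = 7.316 mg/L

7.32 mg/L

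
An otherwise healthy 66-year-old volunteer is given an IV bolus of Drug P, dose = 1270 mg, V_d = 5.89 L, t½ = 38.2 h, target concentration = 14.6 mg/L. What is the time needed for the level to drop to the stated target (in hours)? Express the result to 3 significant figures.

C₀ = Dose / Vd = 1270 / 5.89 = 215.6 mg/L
k = ln2 / t½ = 0.693147 / 38.2 = 0.01815 h⁻¹
t = ln(C₀ / C) / k = ln(215.6 / 14.6) / 0.01815
  = ln(14.77) / 0.01815 = 2.693 / 0.01815 = 148.4 h

148 h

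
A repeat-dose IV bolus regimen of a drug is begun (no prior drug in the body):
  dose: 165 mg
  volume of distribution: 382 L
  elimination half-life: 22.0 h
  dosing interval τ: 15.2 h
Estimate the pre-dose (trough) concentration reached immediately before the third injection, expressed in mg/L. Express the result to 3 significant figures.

0.433 mg/L

C₀ per dose = Dose / Vd = 165 / 382 = 0.4319 mg/L
k = ln2 / t½ = 0.693147 / 22.0 = 0.03151 h⁻¹
Fraction remaining after one interval: r = e^(−kτ) = e^(−0.03151 × 15.2) = 0.6194
Before dose 3, 2 doses have been given (aged 1τ, 2τ).
C_trough = C₀ × (r + r²) = 0.4319 × (0.6194 + 0.3837) = 0.4332 mg/L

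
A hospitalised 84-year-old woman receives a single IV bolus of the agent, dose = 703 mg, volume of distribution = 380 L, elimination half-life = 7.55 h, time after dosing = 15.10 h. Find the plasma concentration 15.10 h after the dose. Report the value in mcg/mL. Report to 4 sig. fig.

0.4625 mcg/mL

C₀ = Dose / Vd = 703.0 / 380 = 1.850 mg/L
k = ln2 / t½ = 0.693147 / 7.55 = 0.09181 h⁻¹
t / t½ = 15.10 / 7.55 = 2 half-lives
C = C₀ × (1/2)^2 = 1.850 × 0.2500 = 0.4625 mg/L
(0.4625 mg/L = 0.4625 mcg/mL)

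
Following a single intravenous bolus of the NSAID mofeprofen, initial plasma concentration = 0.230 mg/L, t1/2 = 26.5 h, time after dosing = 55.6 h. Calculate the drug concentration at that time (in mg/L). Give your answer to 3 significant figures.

k = ln2 / t½ = 0.693147 / 26.5 = 0.02616 h⁻¹
C = C₀ · e^(−k·t) = 0.2300 × e^(−0.02616 × 55.6)
  = 0.2300 × 0.2335 = 0.05371 mg/L

0.0537 mg/L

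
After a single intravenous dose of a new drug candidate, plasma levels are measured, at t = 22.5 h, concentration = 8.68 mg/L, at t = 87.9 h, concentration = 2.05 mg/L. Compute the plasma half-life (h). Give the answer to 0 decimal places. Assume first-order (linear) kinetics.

k = ln(C₁/C₂) / (t₂ − t₁) = ln(8.68/2.05) / (87.9 − 22.5)
  = 1.443 / 65.40 = 0.02206 h⁻¹
t½ = ln2 / k = 0.693147 / 0.02206 = 31.42 h

31 h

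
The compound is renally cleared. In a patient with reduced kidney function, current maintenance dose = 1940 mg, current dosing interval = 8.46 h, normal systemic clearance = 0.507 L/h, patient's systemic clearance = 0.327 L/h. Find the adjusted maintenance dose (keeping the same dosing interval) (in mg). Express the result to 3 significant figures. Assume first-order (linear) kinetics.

To keep the same average steady-state level, dosing rate must scale with clearance.
CL ratio = 0.327 / 0.507 = 0.6450
New dose (same interval) = 1940 × 0.6450 = 1251 mg

1250 mg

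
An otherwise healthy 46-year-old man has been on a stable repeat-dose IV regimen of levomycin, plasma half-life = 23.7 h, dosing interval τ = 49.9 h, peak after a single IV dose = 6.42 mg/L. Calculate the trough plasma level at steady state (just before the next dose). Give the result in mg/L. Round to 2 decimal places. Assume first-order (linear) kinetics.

1.94 mg/L

k = ln2 / t½ = 0.693147 / 23.7 = 0.02925 h⁻¹
e^(−kτ) = e^(−0.02925 × 49.9) = 0.2323
Accumulation ratio R = 1 / (1 − e^(−kτ)) = 1 / (1 − 0.2323) = 1.303
Steady-state trough = C₀ × R × e^(−kτ) = 6.42 × 1.303 × 0.2323 = 1.943 mg/L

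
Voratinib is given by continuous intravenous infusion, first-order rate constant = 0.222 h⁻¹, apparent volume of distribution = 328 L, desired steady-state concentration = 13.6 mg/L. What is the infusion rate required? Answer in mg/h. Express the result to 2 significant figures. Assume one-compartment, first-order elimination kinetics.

CL = k × Vd = 0.2220 × 328 = 72.82 L/h
At steady state, infusion rate R₀ = Css × CL = 13.6 × 72.82 = 990.4 mg/h

990 mg/h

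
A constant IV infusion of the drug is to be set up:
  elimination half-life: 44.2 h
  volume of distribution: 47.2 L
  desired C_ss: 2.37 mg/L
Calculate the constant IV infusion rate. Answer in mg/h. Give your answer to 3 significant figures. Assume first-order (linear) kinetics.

k = ln2 / t½ = 0.693147 / 44.2 = 0.01568 h⁻¹
CL = k × Vd = 0.01568 × 47.2 = 0.7401 L/h
At steady state, infusion rate R₀ = Css × CL = 2.37 × 0.7401 = 1.754 mg/h

1.75 mg/h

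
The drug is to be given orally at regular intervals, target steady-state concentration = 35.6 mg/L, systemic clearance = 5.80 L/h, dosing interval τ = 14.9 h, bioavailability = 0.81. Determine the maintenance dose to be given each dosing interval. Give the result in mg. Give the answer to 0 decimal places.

At steady state, F × (Dose/τ) = Css × CL.
Dose = Css × CL × τ / F = 35.6 × 5.800 × 14.9 / 0.81 = 3798 mg

3798 mg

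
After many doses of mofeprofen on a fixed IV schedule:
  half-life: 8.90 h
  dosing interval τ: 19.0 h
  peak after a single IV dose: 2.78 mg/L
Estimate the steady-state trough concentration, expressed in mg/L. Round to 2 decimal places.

0.82 mg/L

k = ln2 / t½ = 0.693147 / 8.90 = 0.07788 h⁻¹
e^(−kτ) = e^(−0.07788 × 19.0) = 0.2277
Accumulation ratio R = 1 / (1 − e^(−kτ)) = 1 / (1 − 0.2277) = 1.295
Steady-state trough = C₀ × R × e^(−kτ) = 2.78 × 1.295 × 0.2277 = 0.8197 mg/L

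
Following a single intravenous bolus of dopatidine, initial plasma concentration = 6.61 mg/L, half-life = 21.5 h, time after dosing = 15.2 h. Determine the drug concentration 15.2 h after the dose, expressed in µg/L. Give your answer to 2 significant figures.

4000 µg/L

k = ln2 / t½ = 0.693147 / 21.5 = 0.03224 h⁻¹
C = C₀ · e^(−k·t) = 6.610 × e^(−0.03224 × 15.2)
  = 6.610 × 0.6126 = 4.049 mg/L
Convert: 4.049 mg/L × 1000 = 4049 µg/L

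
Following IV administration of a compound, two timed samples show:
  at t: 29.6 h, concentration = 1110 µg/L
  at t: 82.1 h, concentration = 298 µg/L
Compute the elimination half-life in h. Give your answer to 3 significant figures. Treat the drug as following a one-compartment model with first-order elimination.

k = ln(C₁/C₂) / (t₂ − t₁) = ln(1110/298) / (82.1 − 29.6)
  = 1.315 / 52.50 = 0.02505 h⁻¹
t½ = ln2 / k = 0.693147 / 0.02505 = 27.67 h

27.7 h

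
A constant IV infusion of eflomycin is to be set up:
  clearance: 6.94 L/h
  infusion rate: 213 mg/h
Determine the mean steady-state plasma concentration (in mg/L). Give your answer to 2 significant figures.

31 mg/L

At steady state Css = R₀ / CL = 213 / 6.940 = 30.69 mg/L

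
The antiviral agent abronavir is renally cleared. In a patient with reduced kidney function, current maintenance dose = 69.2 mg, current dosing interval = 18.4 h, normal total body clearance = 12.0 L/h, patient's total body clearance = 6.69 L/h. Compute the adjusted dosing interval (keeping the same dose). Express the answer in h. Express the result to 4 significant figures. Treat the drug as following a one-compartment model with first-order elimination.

To keep the same average steady-state level, dosing rate must scale with clearance.
CL ratio = 6.69 / 12.0 = 0.5575
New interval (same dose) = 18.4 / 0.5575 = 33.00 h

33.00 h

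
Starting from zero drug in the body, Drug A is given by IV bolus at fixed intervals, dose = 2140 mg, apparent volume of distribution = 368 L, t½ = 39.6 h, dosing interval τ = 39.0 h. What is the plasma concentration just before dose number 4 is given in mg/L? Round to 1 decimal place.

C₀ per dose = Dose / Vd = 2140 / 368 = 5.815 mg/L
k = ln2 / t½ = 0.693147 / 39.6 = 0.01750 h⁻¹
Fraction remaining after one interval: r = e^(−kτ) = e^(−0.01750 × 39.0) = 0.5054
Before dose 4, 3 doses have been given (aged 1τ, 2τ, 3τ).
C_trough = C₀ × (r + r² + … + r^3) = C₀ × r(1−r^3)/(1−r)
        = 5.815 × 0.5054 × (1 − 0.1291) / (1 − 0.5054) = 5.175 mg/L

5.2 mg/L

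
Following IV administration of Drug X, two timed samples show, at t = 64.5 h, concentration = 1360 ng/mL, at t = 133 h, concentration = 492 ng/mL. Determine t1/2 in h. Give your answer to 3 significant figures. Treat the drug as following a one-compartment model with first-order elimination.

46.7 h

k = ln(C₁/C₂) / (t₂ − t₁) = ln(1360/492) / (133 − 64.5)
  = 1.017 / 68.50 = 0.01485 h⁻¹
t½ = ln2 / k = 0.693147 / 0.01485 = 46.68 h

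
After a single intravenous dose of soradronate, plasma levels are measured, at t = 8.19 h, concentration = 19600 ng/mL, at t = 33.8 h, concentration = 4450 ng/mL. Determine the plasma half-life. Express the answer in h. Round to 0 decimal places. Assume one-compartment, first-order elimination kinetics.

k = ln(C₁/C₂) / (t₂ − t₁) = ln(19600/4450) / (33.8 − 8.19)
  = 1.483 / 25.61 = 0.05791 h⁻¹
t½ = ln2 / k = 0.693147 / 0.05791 = 11.97 h

12 h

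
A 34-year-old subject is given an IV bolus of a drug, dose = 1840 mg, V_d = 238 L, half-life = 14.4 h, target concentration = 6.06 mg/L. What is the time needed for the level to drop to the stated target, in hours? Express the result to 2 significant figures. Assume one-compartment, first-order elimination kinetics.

5.1 h

C₀ = Dose / Vd = 1840 / 238 = 7.731 mg/L
k = ln2 / t½ = 0.693147 / 14.4 = 0.04814 h⁻¹
t = ln(C₀ / C) / k = ln(7.731 / 6.06) / 0.04814
  = ln(1.276) / 0.04814 = 0.2437 / 0.04814 = 5.062 h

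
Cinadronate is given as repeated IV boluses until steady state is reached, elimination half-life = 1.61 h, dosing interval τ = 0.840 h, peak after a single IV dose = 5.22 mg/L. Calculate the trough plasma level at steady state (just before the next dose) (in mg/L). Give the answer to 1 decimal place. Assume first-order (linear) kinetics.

k = ln2 / t½ = 0.693147 / 1.61 = 0.4305 h⁻¹
e^(−kτ) = e^(−0.4305 × 0.840) = 0.6965
Accumulation ratio R = 1 / (1 − e^(−kτ)) = 1 / (1 − 0.6965) = 3.295
Steady-state trough = C₀ × R × e^(−kτ) = 5.22 × 3.295 × 0.6965 = 11.98 mg/L

12.0 mg/L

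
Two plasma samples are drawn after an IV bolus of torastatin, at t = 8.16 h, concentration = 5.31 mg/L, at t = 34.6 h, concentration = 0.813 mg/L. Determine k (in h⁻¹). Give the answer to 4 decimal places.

0.0710 h⁻¹

k = ln(C₁/C₂) / (t₂ − t₁) = ln(5.31/0.813) / (34.6 − 8.16)
  = 1.877 / 26.44 = 0.07099 h⁻¹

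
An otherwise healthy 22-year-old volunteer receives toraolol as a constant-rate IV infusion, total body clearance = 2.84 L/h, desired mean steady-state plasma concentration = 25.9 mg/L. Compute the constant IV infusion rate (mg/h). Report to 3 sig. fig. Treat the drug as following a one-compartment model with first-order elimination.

73.6 mg/h

At steady state, infusion rate R₀ = Css × CL = 25.9 × 2.840 = 73.56 mg/h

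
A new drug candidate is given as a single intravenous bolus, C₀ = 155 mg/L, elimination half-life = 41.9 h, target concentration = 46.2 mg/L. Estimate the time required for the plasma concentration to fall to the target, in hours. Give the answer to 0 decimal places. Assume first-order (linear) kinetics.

k = ln2 / t½ = 0.693147 / 41.9 = 0.01654 h⁻¹
t = ln(C₀ / C) / k = ln(155.0 / 46.2) / 0.01654
  = ln(3.355) / 0.01654 = 1.210 / 0.01654 = 73.16 h

73 h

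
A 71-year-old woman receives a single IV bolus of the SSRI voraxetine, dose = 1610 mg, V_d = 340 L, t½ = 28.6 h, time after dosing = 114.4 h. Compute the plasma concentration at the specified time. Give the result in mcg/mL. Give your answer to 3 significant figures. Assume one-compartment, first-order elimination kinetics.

0.296 mcg/mL

C₀ = Dose / Vd = 1610 / 340 = 4.735 mg/L
k = ln2 / t½ = 0.693147 / 28.6 = 0.02424 h⁻¹
t / t½ = 114.4 / 28.6 = 4 half-lives
C = C₀ × (1/2)^4 = 4.735 × 0.06250 = 0.2959 mg/L
(0.2959 mg/L = 0.2959 mcg/mL)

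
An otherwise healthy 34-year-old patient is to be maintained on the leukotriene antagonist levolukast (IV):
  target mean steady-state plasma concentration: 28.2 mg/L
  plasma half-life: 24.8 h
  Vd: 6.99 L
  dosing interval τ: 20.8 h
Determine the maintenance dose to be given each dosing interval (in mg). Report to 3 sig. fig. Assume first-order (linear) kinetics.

k = ln2 / t½ = 0.693147 / 24.8 = 0.02795 h⁻¹
CL = k × Vd = 0.02795 × 6.99 = 0.1954 L/h
At steady state, Dose/τ = Css × CL.
Dose = Css × CL × τ = 28.2 × 0.1954 × 20.8 = 114.6 mg

115 mg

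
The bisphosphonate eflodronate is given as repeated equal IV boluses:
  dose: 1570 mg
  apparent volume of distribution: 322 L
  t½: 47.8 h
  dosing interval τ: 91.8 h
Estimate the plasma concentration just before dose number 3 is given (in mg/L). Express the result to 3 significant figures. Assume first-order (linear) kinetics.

1.63 mg/L

C₀ per dose = Dose / Vd = 1570 / 322 = 4.876 mg/L
k = ln2 / t½ = 0.693147 / 47.8 = 0.01450 h⁻¹
Fraction remaining after one interval: r = e^(−kτ) = e^(−0.01450 × 91.8) = 0.2642
Before dose 3, 2 doses have been given (aged 1τ, 2τ).
C_trough = C₀ × (r + r²) = 4.876 × (0.2642 + 0.06980) = 1.629 mg/L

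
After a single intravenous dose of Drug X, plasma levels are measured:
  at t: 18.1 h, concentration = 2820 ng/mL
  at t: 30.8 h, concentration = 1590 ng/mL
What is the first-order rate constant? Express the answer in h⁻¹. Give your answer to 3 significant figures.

0.0451 h⁻¹

k = ln(C₁/C₂) / (t₂ − t₁) = ln(2820/1590) / (30.8 − 18.1)
  = 0.5730 / 12.70 = 0.04512 h⁻¹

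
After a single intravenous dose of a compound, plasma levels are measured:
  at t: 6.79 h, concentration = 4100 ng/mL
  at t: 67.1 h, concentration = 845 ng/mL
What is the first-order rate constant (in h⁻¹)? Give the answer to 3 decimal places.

k = ln(C₁/C₂) / (t₂ − t₁) = ln(4100/845) / (67.1 − 6.79)
  = 1.579 / 60.31 = 0.02618 h⁻¹

0.026 h⁻¹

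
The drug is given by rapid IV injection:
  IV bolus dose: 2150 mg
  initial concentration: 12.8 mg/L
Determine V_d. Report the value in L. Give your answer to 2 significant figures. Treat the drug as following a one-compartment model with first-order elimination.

Vd = Dose / C₀ = 2150 / 12.8 = 168.0 L

170 L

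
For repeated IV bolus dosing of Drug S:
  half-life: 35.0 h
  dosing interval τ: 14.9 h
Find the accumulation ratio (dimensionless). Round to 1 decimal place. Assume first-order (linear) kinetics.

3.9

k = ln2 / t½ = 0.693147 / 35.0 = 0.01980 h⁻¹
e^(−kτ) = e^(−0.01980 × 14.9) = 0.7445
Accumulation ratio R = 1 / (1 − e^(−kτ)) = 1 / (1 − 0.7445) = 3.914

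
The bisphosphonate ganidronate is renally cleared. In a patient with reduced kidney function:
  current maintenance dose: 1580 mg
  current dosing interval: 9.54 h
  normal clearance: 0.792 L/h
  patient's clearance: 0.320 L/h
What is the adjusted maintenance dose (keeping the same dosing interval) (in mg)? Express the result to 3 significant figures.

638 mg

To keep the same average steady-state level, dosing rate must scale with clearance.
CL ratio = 0.320 / 0.792 = 0.4040
New dose (same interval) = 1580 × 0.4040 = 638.3 mg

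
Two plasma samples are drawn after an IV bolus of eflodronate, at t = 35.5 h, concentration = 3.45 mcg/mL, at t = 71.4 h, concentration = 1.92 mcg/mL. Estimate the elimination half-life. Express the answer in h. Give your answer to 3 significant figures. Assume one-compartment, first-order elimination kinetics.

k = ln(C₁/C₂) / (t₂ − t₁) = ln(3.45/1.92) / (71.4 − 35.5)
  = 0.5860 / 35.90 = 0.01632 h⁻¹
t½ = ln2 / k = 0.693147 / 0.01632 = 42.47 h

42.5 h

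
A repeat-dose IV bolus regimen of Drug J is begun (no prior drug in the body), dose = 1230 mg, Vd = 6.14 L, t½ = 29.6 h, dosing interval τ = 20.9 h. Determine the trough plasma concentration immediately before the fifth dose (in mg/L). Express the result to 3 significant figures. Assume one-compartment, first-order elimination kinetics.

272 mg/L

C₀ per dose = Dose / Vd = 1230 / 6.14 = 200.3 mg/L
k = ln2 / t½ = 0.693147 / 29.6 = 0.02342 h⁻¹
Fraction remaining after one interval: r = e^(−kτ) = e^(−0.02342 × 20.9) = 0.6129
Before dose 5, 4 doses have been given (aged 1τ, 2τ, 3τ, 4τ).
C_trough = C₀ × (r + r² + … + r^4) = C₀ × r(1−r^4)/(1−r)
        = 200.3 × 0.6129 × (1 − 0.1411) / (1 − 0.6129) = 272.4 mg/L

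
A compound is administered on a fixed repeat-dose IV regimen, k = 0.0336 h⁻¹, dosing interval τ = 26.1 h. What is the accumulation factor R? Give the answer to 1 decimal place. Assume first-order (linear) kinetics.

1.7

e^(−kτ) = e^(−0.03360 × 26.1) = 0.4160
Accumulation ratio R = 1 / (1 − e^(−kτ)) = 1 / (1 − 0.4160) = 1.712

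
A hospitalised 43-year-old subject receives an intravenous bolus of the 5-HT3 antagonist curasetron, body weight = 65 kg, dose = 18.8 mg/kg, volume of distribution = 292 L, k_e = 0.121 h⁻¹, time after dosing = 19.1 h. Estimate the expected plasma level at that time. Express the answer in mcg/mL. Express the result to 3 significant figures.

Total dose = 18.8 × 65 = 1222 mg
C₀ = Dose / Vd = 1222 / 292 = 4.185 mg/L
C = C₀ · e^(−k·t) = 4.185 × e^(−0.1210 × 19.1)
  = 4.185 × 0.09915 = 0.4149 mg/L
(0.4149 mg/L = 0.4149 mcg/mL)

0.415 mcg/mL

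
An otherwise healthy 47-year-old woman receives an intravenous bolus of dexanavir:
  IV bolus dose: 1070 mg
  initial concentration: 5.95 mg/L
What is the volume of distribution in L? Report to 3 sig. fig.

Vd = Dose / C₀ = 1070 / 5.95 = 179.8 L

180 L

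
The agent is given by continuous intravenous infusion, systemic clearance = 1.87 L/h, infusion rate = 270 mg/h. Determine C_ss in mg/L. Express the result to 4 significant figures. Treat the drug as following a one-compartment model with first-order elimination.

144.4 mg/L

At steady state Css = R₀ / CL = 270 / 1.870 = 144.4 mg/L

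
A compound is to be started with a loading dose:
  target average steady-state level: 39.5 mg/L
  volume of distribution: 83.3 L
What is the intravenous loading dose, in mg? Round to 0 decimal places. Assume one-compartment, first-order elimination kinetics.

LD = Css × Vd = 39.5 × 83.3 = 3290 mg

3290 mg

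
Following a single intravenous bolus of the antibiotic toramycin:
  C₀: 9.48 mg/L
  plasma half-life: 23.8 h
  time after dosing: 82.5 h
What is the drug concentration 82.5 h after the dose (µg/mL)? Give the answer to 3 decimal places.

0.858 µg/mL

k = ln2 / t½ = 0.693147 / 23.8 = 0.02912 h⁻¹
C = C₀ · e^(−k·t) = 9.480 × e^(−0.02912 × 82.5)
  = 9.480 × 0.09050 = 0.8579 mg/L
(0.8579 mg/L = 0.8579 µg/mL)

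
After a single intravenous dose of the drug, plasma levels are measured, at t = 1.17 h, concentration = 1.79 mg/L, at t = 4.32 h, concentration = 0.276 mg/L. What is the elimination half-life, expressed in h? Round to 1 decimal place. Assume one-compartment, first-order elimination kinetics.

1.2 h

k = ln(C₁/C₂) / (t₂ − t₁) = ln(1.79/0.276) / (4.32 − 1.17)
  = 1.870 / 3.150 = 0.5937 h⁻¹
t½ = ln2 / k = 0.693147 / 0.5937 = 1.168 h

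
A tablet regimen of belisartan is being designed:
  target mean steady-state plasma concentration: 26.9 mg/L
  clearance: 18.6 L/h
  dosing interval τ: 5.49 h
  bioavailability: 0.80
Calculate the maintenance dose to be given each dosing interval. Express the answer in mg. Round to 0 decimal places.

At steady state, F × (Dose/τ) = Css × CL.
Dose = Css × CL × τ / F = 26.9 × 18.60 × 5.49 / 0.80 = 3434 mg

3434 mg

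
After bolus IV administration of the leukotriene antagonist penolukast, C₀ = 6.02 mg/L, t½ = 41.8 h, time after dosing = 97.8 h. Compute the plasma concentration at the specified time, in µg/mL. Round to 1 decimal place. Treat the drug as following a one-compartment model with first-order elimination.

k = ln2 / t½ = 0.693147 / 41.8 = 0.01658 h⁻¹
C = C₀ · e^(−k·t) = 6.020 × e^(−0.01658 × 97.8)
  = 6.020 × 0.1976 = 1.190 mg/L
(1.190 mg/L = 1.190 µg/mL)

1.2 µg/mL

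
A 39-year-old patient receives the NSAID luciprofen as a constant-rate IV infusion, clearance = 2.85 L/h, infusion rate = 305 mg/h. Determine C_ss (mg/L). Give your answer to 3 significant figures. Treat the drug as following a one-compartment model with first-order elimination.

At steady state Css = R₀ / CL = 305 / 2.850 = 107.0 mg/L

107 mg/L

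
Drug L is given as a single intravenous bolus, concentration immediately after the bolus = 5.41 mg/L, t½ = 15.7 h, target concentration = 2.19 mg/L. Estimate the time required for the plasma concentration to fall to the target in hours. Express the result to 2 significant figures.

k = ln2 / t½ = 0.693147 / 15.7 = 0.04415 h⁻¹
t = ln(C₀ / C) / k = ln(5.410 / 2.19) / 0.04415
  = ln(2.470) / 0.04415 = 0.9042 / 0.04415 = 20.48 h

20 h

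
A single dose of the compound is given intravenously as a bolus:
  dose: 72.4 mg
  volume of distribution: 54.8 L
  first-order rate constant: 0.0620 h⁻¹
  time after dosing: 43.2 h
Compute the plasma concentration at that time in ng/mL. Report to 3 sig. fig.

90.7 ng/mL

C₀ = Dose / Vd = 72.40 / 54.8 = 1.321 mg/L
C = C₀ · e^(−k·t) = 1.321 × e^(−0.06200 × 43.2)
  = 1.321 × 0.06867 = 0.09071 mg/L
Convert: 0.09071 mg/L × 1000 = 90.71 ng/mL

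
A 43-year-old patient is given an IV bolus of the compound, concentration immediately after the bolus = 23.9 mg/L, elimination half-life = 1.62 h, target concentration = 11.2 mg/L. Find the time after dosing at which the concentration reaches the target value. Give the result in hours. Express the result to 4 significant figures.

1.771 h

k = ln2 / t½ = 0.693147 / 1.62 = 0.4279 h⁻¹
t = ln(C₀ / C) / k = ln(23.90 / 11.2) / 0.4279
  = ln(2.134) / 0.4279 = 0.7580 / 0.4279 = 1.771 h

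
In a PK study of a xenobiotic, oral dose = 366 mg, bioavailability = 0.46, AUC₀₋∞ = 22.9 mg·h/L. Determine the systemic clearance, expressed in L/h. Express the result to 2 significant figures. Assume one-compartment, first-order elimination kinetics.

7.4 L/h

CL = F·Dose / AUC = 0.46 × 366 / 22.9 = 7.352 L/h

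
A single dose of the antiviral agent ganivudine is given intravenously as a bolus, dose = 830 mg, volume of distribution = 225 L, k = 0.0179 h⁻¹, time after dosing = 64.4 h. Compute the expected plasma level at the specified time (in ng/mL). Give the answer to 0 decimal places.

1165 ng/mL

C₀ = Dose / Vd = 830.0 / 225 = 3.689 mg/L
C = C₀ · e^(−k·t) = 3.689 × e^(−0.01790 × 64.4)
  = 3.689 × 0.3158 = 1.165 mg/L
Convert: 1.165 mg/L × 1000 = 1165 ng/mL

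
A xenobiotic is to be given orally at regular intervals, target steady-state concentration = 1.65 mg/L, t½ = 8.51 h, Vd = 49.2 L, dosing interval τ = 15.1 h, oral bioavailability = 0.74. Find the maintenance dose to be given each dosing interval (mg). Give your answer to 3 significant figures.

135 mg

k = ln2 / t½ = 0.693147 / 8.51 = 0.08145 h⁻¹
CL = k × Vd = 0.08145 × 49.2 = 4.007 L/h
At steady state, F × (Dose/τ) = Css × CL.
Dose = Css × CL × τ / F = 1.65 × 4.007 × 15.1 / 0.74 = 134.9 mg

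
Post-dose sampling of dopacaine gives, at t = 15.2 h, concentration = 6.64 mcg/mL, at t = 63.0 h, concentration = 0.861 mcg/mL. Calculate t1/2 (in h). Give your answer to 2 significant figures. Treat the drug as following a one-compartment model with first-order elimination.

16 h

k = ln(C₁/C₂) / (t₂ − t₁) = ln(6.64/0.861) / (63.0 − 15.2)
  = 2.043 / 47.80 = 0.04274 h⁻¹
t½ = ln2 / k = 0.693147 / 0.04274 = 16.22 h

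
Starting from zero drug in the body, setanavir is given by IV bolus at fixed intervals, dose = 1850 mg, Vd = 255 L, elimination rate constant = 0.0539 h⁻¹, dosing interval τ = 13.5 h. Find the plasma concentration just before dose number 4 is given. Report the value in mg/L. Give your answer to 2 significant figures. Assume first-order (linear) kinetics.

C₀ per dose = Dose / Vd = 1850 / 255 = 7.255 mg/L
Fraction remaining after one interval: r = e^(−kτ) = e^(−0.05390 × 13.5) = 0.4830
Before dose 4, 3 doses have been given (aged 1τ, 2τ, 3τ).
C_trough = C₀ × (r + r² + … + r^3) = C₀ × r(1−r^3)/(1−r)
        = 7.255 × 0.4830 × (1 − 0.1127) / (1 − 0.4830) = 6.014 mg/L

6.0 mg/L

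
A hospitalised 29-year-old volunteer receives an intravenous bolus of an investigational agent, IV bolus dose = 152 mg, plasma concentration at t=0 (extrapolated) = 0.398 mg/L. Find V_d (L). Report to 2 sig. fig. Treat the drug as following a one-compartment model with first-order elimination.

380 L

Vd = Dose / C₀ = 152.0 / 0.398 = 381.9 L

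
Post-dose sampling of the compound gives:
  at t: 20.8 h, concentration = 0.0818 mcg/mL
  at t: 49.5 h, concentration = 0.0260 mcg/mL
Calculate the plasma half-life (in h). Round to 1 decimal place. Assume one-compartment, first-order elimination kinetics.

17.4 h

k = ln(C₁/C₂) / (t₂ − t₁) = ln(0.0818/0.0260) / (49.5 − 20.8)
  = 1.146 / 28.70 = 0.03993 h⁻¹
t½ = ln2 / k = 0.693147 / 0.03993 = 17.36 h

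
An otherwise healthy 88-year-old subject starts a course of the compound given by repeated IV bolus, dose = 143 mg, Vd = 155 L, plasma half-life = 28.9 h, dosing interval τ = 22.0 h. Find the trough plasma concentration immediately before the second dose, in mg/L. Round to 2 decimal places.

C₀ per dose = Dose / Vd = 143 / 155 = 0.9226 mg/L
k = ln2 / t½ = 0.693147 / 28.9 = 0.02398 h⁻¹
Fraction remaining after one interval: r = e^(−kτ) = e^(−0.02398 × 22.0) = 0.5900
Before dose 2, 1 dose has been given (aged 1τ).
C_trough = C₀ × r = 0.9226 × 0.5900 = 0.5443 mg/L

0.54 mg/L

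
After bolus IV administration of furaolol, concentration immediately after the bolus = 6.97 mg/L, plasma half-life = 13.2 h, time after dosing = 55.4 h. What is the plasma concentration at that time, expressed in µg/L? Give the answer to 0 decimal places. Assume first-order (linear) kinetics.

380 µg/L

k = ln2 / t½ = 0.693147 / 13.2 = 0.05251 h⁻¹
C = C₀ · e^(−k·t) = 6.970 × e^(−0.05251 × 55.4)
  = 6.970 × 0.05453 = 0.3801 mg/L
Convert: 0.3801 mg/L × 1000 = 380.1 µg/L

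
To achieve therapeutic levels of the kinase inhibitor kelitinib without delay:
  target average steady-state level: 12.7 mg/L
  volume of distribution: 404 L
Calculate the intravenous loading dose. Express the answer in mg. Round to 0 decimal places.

5131 mg

LD = Css × Vd = 12.7 × 404 = 5131 mg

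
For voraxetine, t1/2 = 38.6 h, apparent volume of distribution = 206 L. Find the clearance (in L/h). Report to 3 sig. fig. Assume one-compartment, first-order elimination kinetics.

3.70 L/h

k = ln2 / t½ = 0.693147 / 38.6 = 0.01796 h⁻¹
CL = k × Vd = 0.01796 × 206 = 3.700 L/h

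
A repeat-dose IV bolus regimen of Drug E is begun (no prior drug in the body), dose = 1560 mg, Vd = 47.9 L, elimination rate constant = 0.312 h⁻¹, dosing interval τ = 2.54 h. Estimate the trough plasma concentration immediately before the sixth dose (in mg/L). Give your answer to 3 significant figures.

26.4 mg/L

C₀ per dose = Dose / Vd = 1560 / 47.9 = 32.57 mg/L
Fraction remaining after one interval: r = e^(−kτ) = e^(−0.3120 × 2.54) = 0.4527
Before dose 6, 5 doses have been given (aged 1τ, 2τ, 3τ, 4τ, 5τ).
C_trough = C₀ × (r + r² + … + r^5) = C₀ × r(1−r^5)/(1−r)
        = 32.57 × 0.4527 × (1 − 0.01901) / (1 − 0.4527) = 26.43 mg/L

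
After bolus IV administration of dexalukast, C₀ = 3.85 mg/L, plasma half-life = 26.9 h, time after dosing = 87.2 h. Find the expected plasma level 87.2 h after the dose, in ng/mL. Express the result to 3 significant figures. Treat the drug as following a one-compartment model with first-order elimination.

407 ng/mL

k = ln2 / t½ = 0.693147 / 26.9 = 0.02577 h⁻¹
C = C₀ · e^(−k·t) = 3.850 × e^(−0.02577 × 87.2)
  = 3.850 × 0.1057 = 0.4069 mg/L
Convert: 0.4069 mg/L × 1000 = 406.9 ng/mL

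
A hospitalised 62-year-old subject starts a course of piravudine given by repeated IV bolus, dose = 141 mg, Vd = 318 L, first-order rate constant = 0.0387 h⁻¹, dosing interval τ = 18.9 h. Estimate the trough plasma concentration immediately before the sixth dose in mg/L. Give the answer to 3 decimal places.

0.401 mg/L

C₀ per dose = Dose / Vd = 141 / 318 = 0.4434 mg/L
Fraction remaining after one interval: r = e^(−kτ) = e^(−0.03870 × 18.9) = 0.4812
Before dose 6, 5 doses have been given (aged 1τ, 2τ, 3τ, 4τ, 5τ).
C_trough = C₀ × (r + r² + … + r^5) = C₀ × r(1−r^5)/(1−r)
        = 0.4434 × 0.4812 × (1 − 0.02580) / (1 − 0.4812) = 0.4007 mg/L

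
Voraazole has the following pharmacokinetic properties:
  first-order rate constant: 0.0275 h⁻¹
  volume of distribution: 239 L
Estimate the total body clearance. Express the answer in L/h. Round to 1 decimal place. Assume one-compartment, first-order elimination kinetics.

6.6 L/h

CL = k × Vd = 0.0275 × 239 = 6.573 L/h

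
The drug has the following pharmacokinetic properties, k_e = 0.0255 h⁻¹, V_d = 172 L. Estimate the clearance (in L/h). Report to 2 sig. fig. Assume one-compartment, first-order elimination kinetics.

CL = k × Vd = 0.0255 × 172 = 4.386 L/h

4.4 L/h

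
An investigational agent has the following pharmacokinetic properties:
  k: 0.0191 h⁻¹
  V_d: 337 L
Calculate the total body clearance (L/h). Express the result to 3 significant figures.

6.44 L/h

CL = k × Vd = 0.0191 × 337 = 6.437 L/h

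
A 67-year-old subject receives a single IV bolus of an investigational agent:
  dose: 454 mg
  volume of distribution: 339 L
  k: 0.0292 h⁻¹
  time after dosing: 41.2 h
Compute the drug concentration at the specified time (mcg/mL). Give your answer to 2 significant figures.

0.40 mcg/mL

C₀ = Dose / Vd = 454.0 / 339 = 1.339 mg/L
C = C₀ · e^(−k·t) = 1.339 × e^(−0.02920 × 41.2)
  = 1.339 × 0.3003 = 0.4021 mg/L
(0.4021 mg/L = 0.4021 mcg/mL)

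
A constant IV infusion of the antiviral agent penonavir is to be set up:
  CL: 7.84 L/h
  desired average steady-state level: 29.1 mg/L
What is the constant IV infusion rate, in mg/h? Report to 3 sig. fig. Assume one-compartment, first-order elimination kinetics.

228 mg/h

At steady state, infusion rate R₀ = Css × CL = 29.1 × 7.840 = 228.1 mg/h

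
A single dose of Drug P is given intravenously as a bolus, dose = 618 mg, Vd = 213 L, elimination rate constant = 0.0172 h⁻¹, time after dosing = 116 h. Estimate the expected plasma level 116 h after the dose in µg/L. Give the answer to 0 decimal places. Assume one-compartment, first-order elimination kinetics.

C₀ = Dose / Vd = 618.0 / 213 = 2.901 mg/L
C = C₀ · e^(−k·t) = 2.901 × e^(−0.01720 × 116)
  = 2.901 × 0.1360 = 0.3945 mg/L
Convert: 0.3945 mg/L × 1000 = 394.5 µg/L

395 µg/L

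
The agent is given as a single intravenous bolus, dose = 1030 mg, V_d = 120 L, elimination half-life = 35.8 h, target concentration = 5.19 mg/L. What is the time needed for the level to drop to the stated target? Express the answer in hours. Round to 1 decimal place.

26.0 h

C₀ = Dose / Vd = 1030 / 120 = 8.583 mg/L
k = ln2 / t½ = 0.693147 / 35.8 = 0.01936 h⁻¹
t = ln(C₀ / C) / k = ln(8.583 / 5.19) / 0.01936
  = ln(1.654) / 0.01936 = 0.5032 / 0.01936 = 25.99 h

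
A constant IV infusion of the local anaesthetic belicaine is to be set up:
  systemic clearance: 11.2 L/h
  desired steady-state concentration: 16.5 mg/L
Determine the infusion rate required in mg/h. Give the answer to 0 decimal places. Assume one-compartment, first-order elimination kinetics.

At steady state, infusion rate R₀ = Css × CL = 16.5 × 11.20 = 184.8 mg/h

185 mg/h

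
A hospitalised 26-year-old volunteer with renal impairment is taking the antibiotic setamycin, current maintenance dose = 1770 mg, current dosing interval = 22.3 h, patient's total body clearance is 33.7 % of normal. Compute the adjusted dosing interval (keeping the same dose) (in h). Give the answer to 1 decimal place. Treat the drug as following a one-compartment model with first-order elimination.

To keep the same average steady-state level, dosing rate must scale with clearance.
CL ratio = 33.7 / 100 = 0.3370
New interval (same dose) = 22.3 / 0.3370 = 66.17 h

66.2 h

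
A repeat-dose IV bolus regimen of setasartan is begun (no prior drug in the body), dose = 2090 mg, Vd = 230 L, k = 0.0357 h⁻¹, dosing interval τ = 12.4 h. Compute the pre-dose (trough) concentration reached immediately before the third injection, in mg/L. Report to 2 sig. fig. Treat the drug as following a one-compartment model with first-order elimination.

C₀ per dose = Dose / Vd = 2090 / 230 = 9.087 mg/L
Fraction remaining after one interval: r = e^(−kτ) = e^(−0.03570 × 12.4) = 0.6423
Before dose 3, 2 doses have been given (aged 1τ, 2τ).
C_trough = C₀ × (r + r²) = 9.087 × (0.6423 + 0.4125) = 9.585 mg/L

9.6 mg/L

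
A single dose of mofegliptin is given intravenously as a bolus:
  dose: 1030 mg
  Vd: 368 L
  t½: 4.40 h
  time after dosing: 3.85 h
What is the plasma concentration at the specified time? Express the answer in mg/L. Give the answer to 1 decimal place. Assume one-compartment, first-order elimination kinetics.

1.5 mg/L

C₀ = Dose / Vd = 1030 / 368 = 2.799 mg/L
k = ln2 / t½ = 0.693147 / 4.40 = 0.1575 h⁻¹
C = C₀ · e^(−k·t) = 2.799 × e^(−0.1575 × 3.85)
  = 2.799 × 0.5453 = 1.526 mg/L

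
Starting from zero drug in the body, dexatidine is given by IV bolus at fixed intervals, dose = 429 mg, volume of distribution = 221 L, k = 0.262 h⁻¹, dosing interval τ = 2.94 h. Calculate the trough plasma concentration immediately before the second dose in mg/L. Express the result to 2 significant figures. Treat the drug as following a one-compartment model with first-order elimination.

0.90 mg/L

C₀ per dose = Dose / Vd = 429 / 221 = 1.941 mg/L
Fraction remaining after one interval: r = e^(−kτ) = e^(−0.2620 × 2.94) = 0.4629
Before dose 2, 1 dose has been given (aged 1τ).
C_trough = C₀ × r = 1.941 × 0.4629 = 0.8985 mg/L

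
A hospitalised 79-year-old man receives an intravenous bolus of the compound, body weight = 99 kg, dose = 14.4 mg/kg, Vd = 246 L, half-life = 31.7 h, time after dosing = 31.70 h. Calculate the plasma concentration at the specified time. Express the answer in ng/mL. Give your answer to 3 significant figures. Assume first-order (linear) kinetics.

2900 ng/mL

Total dose = 14.4 × 99 = 1426 mg
C₀ = Dose / Vd = 1426 / 246 = 5.797 mg/L
k = ln2 / t½ = 0.693147 / 31.7 = 0.02187 h⁻¹
t / t½ = 31.70 / 31.7 = 1 half-lives
C = C₀ × (1/2)^1 = 5.797 × 0.5000 = 2.899 mg/L
Convert: 2.899 mg/L × 1000 = 2899 ng/mL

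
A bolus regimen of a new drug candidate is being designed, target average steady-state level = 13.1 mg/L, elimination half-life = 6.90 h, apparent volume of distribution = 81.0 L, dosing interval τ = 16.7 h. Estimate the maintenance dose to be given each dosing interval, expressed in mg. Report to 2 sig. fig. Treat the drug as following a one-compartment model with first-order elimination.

k = ln2 / t½ = 0.693147 / 6.90 = 0.1005 h⁻¹
CL = k × Vd = 0.1005 × 81.0 = 8.141 L/h
At steady state, Dose/τ = Css × CL.
Dose = Css × CL × τ = 13.1 × 8.141 × 16.7 = 1781 mg

1800 mg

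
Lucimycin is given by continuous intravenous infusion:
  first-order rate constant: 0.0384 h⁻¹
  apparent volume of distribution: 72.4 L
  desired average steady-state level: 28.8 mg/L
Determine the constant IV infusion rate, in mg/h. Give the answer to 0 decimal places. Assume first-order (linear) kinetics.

80 mg/h

CL = k × Vd = 0.03840 × 72.4 = 2.780 L/h
At steady state, infusion rate R₀ = Css × CL = 28.8 × 2.780 = 80.06 mg/h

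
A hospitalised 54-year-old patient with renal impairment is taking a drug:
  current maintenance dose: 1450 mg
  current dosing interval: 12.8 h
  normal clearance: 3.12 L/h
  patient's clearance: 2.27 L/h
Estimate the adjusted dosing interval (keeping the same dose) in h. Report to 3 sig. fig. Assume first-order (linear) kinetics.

To keep the same average steady-state level, dosing rate must scale with clearance.
CL ratio = 2.27 / 3.12 = 0.7276
New interval (same dose) = 12.8 / 0.7276 = 17.59 h

17.6 h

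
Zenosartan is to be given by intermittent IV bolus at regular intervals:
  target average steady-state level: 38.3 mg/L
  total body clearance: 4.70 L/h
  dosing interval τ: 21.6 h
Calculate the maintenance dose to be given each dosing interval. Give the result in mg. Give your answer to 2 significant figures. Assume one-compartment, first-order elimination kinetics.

3900 mg

At steady state, Dose/τ = Css × CL.
Dose = Css × CL × τ = 38.3 × 4.700 × 21.6 = 3888 mg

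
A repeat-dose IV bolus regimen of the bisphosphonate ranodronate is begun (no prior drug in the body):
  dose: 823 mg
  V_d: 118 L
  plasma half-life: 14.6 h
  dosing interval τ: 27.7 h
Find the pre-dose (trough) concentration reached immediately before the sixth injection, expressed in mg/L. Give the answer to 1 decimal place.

C₀ per dose = Dose / Vd = 823 / 118 = 6.975 mg/L
k = ln2 / t½ = 0.693147 / 14.6 = 0.04748 h⁻¹
Fraction remaining after one interval: r = e^(−kτ) = e^(−0.04748 × 27.7) = 0.2684
Before dose 6, 5 doses have been given (aged 1τ, 2τ, 3τ, 4τ, 5τ).
C_trough = C₀ × (r + r² + … + r^5) = C₀ × r(1−r^5)/(1−r)
        = 6.975 × 0.2684 × (1 − 0.001393) / (1 − 0.2684) = 2.555 mg/L

2.6 mg/L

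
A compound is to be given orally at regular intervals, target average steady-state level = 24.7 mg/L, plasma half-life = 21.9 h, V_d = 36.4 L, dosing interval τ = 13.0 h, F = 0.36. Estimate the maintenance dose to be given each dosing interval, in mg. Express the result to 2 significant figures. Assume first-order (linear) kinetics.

1000 mg

k = ln2 / t½ = 0.693147 / 21.9 = 0.03165 h⁻¹
CL = k × Vd = 0.03165 × 36.4 = 1.152 L/h
At steady state, F × (Dose/τ) = Css × CL.
Dose = Css × CL × τ / F = 24.7 × 1.152 × 13.0 / 0.36 = 1028 mg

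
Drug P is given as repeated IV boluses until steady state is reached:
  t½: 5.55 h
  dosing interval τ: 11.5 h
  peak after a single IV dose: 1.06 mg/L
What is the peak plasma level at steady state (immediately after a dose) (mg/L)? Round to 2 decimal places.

k = ln2 / t½ = 0.693147 / 5.55 = 0.1249 h⁻¹
e^(−kτ) = e^(−0.1249 × 11.5) = 0.2378
Accumulation ratio R = 1 / (1 − e^(−kτ)) = 1 / (1 − 0.2378) = 1.312
Steady-state peak = C₀ × R = 1.06 × 1.312 = 1.391 mg/L

1.39 mg/L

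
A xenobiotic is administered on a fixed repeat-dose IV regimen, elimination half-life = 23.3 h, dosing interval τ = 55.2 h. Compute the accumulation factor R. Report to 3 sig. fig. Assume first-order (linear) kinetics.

1.24

k = ln2 / t½ = 0.693147 / 23.3 = 0.02975 h⁻¹
e^(−kτ) = e^(−0.02975 × 55.2) = 0.1936
Accumulation ratio R = 1 / (1 − e^(−kτ)) = 1 / (1 − 0.1936) = 1.240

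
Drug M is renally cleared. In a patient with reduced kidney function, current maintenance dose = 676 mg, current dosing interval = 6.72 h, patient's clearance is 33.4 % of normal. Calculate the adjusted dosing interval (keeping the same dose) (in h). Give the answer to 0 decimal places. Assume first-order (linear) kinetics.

20 h

To keep the same average steady-state level, dosing rate must scale with clearance.
CL ratio = 33.4 / 100 = 0.3340
New interval (same dose) = 6.72 / 0.3340 = 20.12 h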